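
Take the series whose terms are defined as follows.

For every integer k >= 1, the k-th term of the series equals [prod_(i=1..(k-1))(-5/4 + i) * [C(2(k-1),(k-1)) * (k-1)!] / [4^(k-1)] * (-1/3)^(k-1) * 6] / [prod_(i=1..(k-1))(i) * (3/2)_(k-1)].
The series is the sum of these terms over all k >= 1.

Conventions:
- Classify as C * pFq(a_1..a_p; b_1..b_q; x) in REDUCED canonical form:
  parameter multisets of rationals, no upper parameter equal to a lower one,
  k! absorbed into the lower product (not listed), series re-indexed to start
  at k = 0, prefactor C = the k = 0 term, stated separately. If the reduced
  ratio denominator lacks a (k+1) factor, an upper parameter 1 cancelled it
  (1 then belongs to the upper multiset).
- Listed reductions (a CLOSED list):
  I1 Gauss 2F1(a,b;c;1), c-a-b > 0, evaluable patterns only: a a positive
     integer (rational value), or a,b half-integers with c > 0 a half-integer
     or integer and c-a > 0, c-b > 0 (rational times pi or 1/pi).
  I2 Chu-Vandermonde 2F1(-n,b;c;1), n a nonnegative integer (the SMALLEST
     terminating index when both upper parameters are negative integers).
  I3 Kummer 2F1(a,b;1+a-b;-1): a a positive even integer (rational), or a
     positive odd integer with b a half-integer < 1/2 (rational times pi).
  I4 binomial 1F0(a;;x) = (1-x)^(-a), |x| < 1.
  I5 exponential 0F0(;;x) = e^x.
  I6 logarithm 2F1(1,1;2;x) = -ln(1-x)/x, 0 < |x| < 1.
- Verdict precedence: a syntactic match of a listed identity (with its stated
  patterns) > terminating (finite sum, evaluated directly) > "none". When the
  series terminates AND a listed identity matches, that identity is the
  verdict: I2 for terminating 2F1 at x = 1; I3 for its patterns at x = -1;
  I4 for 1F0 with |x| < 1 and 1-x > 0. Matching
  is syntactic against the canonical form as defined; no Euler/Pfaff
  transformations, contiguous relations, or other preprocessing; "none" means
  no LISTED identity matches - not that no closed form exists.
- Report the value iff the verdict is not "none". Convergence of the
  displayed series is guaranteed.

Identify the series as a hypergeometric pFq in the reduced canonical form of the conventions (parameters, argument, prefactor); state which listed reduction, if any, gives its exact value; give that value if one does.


The series (x = -1/3) is 2F1: upper {-1/4, 1/2}, lower {3/2}, prefactor 6. Verdict: none here - no I1-I6 shape fits x = -1/3 with lower {3/2}.

Key observation: from the first term 6: the product of the first k integers (C = 6, x = -1/3) is k!.
Ratio: r(k) = (-1/3) * (k-1/4) (k+1/2) / [(k+3/2) (k+1)] - rational; roots negated = parameters, x = (-1/3), C = 6.


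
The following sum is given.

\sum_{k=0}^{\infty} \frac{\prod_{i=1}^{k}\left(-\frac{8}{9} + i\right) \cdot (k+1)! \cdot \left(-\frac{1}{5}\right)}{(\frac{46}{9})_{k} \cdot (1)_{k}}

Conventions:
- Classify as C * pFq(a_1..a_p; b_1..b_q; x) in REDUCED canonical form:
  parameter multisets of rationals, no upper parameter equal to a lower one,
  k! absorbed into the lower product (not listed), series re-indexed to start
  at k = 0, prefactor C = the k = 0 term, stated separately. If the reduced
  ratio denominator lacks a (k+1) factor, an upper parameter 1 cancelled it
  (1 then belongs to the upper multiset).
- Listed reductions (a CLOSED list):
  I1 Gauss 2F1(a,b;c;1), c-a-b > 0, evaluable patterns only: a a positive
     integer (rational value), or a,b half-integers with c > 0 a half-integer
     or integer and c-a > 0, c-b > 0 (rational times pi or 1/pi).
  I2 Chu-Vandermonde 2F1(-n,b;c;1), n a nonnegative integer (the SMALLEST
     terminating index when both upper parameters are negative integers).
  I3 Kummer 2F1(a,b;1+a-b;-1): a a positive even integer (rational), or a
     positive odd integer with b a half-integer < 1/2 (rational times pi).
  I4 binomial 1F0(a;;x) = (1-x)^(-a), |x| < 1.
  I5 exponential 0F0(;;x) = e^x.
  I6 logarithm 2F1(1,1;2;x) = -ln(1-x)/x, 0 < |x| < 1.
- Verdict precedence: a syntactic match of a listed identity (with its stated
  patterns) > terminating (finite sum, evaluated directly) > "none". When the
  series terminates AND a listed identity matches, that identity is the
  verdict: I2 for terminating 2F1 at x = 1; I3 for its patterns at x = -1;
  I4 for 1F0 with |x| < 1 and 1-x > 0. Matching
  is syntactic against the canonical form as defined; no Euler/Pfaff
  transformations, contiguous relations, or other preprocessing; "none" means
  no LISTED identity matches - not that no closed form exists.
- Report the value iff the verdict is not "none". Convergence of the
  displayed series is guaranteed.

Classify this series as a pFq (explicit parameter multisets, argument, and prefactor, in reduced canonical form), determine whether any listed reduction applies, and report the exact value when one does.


Prefactor -\frac{1}{5}, argument 1: 2F1 with upper {\frac{1}{9}, 2} over lower {\frac{46}{9}}. Verdict: the Gauss summation I1 applies (x = 1: the Gamma ratio telescopes since c-a-b = 3 > 0 and a = 2 in Z>0). Exact value: -\frac{259}{1215}.

The tell: with t_0 = -\frac{1}{5}, the running product (prefactor -1/5) telescopes to a rising factorial.
Ratio: r(k) = 1 * (k+\frac{1}{9}) (k+2) / [(k+\frac{46}{9}) (k+1)] - rational in k, leading ratio 1; with t_0 = -\frac{1}{5}, classification follows.


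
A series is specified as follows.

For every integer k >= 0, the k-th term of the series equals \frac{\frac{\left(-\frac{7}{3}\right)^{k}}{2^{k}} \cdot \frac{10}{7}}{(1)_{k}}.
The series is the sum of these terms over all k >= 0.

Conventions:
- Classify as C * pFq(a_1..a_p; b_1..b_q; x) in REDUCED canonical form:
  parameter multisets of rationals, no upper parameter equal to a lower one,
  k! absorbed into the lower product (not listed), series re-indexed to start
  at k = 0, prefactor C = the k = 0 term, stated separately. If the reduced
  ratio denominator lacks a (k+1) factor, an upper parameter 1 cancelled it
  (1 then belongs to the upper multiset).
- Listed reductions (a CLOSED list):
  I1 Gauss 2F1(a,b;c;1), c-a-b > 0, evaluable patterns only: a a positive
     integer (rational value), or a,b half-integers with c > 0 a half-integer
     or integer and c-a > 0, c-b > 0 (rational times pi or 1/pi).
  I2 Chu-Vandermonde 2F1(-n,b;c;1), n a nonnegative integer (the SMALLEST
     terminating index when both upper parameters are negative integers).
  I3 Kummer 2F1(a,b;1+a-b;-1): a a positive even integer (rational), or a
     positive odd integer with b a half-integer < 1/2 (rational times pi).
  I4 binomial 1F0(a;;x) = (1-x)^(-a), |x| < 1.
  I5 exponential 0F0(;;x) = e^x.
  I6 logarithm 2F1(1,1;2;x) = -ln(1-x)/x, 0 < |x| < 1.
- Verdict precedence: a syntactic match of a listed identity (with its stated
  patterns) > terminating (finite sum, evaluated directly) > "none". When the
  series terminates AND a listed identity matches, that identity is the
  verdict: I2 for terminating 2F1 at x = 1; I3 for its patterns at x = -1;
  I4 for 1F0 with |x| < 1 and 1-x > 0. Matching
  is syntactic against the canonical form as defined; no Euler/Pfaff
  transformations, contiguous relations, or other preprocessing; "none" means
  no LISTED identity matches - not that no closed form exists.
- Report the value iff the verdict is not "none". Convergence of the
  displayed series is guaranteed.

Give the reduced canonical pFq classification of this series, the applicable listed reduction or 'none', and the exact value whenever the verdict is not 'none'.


The series (x = -\frac{7}{6}) is 0F0: upper {-}, lower {-}, prefactor \frac{10}{7}. Verdict: exponential (I5) matches (the 0F0 exponential series at x = -\frac{7}{6}). Exact value: \frac{10}{7} \cdot e^{-\frac{7}{6}}.

Structural cue: with t_0 = \frac{10}{7}, (1)_k (prefactor 10/7) is k! itself.
Step ratio: r(k) = -\frac{7}{6} * 1 / [(k+1)] ; factor over Q: parameters, x = -\frac{7}{6}, and C = \frac{10}{7}.


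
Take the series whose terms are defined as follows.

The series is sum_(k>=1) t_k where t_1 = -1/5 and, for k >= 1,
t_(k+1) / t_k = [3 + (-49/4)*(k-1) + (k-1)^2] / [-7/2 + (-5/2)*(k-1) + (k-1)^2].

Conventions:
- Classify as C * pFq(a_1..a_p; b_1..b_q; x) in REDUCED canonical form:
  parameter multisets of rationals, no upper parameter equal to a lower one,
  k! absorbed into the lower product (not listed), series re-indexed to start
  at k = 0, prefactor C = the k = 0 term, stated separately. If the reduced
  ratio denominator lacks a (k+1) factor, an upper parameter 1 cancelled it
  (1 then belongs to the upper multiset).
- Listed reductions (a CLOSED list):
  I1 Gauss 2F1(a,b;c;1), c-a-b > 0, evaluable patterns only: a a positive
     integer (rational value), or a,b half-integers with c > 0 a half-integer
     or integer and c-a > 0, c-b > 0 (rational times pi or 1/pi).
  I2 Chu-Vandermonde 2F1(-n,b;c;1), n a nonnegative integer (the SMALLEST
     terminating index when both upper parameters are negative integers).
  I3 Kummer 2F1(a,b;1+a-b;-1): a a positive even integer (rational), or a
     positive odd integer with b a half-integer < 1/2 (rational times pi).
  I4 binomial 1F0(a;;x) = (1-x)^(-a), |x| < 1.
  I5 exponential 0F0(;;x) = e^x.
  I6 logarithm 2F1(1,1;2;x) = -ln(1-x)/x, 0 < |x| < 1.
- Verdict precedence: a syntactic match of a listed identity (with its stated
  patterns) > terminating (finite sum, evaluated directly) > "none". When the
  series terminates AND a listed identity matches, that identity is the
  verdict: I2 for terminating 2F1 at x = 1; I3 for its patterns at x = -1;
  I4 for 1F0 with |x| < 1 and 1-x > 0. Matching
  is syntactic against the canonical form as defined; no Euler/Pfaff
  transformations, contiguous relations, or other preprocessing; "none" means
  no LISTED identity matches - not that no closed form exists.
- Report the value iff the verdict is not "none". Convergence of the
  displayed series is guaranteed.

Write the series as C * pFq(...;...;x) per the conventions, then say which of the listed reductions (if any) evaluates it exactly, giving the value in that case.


Structural cue: x = 1 and factor the ratio over Q (C = -1/5, x = 1): negated roots = parameters.
Step ratio: r(k) = 1 * (k-12) (k-1/4) / [(k-7/2) (k+1)] - rational; roots negated = parameters, x = 1, C = -1/5.

Prefactor -1/5, argument 1: 2F1 with upper {-12, -1/4} over lower {-7/2}. Verdict at x = 1: Chu-Vandermonde (I2) matches (terminating 2F1 at x = 1 with n = 12, b = -1/4, c = -7/2). Exact value: -121923/716800.


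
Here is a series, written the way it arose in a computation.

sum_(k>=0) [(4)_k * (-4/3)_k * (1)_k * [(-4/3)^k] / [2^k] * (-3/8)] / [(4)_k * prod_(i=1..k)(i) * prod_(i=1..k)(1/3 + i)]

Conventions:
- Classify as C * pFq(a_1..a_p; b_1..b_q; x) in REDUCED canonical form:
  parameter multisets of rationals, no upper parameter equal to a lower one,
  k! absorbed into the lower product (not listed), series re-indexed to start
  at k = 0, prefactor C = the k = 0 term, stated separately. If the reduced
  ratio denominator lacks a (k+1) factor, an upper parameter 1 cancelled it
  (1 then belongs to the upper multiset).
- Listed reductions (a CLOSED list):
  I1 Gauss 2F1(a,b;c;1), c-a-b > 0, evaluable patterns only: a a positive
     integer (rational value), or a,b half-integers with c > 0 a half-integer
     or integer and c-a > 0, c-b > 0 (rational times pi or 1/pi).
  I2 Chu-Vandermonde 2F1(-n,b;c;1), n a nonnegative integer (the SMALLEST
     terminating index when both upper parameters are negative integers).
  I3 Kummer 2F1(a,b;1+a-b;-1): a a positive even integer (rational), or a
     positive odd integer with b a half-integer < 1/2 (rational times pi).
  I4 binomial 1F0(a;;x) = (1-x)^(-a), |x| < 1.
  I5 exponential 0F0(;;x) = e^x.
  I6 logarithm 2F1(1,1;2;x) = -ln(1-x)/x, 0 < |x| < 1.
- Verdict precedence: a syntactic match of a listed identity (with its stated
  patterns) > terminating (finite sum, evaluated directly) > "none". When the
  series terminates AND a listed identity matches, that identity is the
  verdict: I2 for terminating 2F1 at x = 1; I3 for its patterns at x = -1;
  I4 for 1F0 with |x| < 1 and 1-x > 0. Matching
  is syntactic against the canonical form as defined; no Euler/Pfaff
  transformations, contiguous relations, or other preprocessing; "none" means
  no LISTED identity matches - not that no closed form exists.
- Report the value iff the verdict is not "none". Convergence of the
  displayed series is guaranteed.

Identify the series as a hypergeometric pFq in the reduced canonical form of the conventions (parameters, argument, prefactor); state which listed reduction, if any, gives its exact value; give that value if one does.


First insight: x = (-2/3) and the parameter 4 appears in both the upper and lower lists and cancels.
Consecutive-term ratio: r(k) = (-2/3) * (k-4/3) (k+1) / [(k+4/3) (k+1)] - rational in k, leading ratio (-2/3); with t_0 = -3/8, classification follows.

Classification (C = -3/8): 2F1 with upper {-4/3, 1}, lower {4/3}, argument x = -2/3. Verdict: none (x = -2/3): each listed identity misses the multisets {-4/3, 1} ; {4/3}.


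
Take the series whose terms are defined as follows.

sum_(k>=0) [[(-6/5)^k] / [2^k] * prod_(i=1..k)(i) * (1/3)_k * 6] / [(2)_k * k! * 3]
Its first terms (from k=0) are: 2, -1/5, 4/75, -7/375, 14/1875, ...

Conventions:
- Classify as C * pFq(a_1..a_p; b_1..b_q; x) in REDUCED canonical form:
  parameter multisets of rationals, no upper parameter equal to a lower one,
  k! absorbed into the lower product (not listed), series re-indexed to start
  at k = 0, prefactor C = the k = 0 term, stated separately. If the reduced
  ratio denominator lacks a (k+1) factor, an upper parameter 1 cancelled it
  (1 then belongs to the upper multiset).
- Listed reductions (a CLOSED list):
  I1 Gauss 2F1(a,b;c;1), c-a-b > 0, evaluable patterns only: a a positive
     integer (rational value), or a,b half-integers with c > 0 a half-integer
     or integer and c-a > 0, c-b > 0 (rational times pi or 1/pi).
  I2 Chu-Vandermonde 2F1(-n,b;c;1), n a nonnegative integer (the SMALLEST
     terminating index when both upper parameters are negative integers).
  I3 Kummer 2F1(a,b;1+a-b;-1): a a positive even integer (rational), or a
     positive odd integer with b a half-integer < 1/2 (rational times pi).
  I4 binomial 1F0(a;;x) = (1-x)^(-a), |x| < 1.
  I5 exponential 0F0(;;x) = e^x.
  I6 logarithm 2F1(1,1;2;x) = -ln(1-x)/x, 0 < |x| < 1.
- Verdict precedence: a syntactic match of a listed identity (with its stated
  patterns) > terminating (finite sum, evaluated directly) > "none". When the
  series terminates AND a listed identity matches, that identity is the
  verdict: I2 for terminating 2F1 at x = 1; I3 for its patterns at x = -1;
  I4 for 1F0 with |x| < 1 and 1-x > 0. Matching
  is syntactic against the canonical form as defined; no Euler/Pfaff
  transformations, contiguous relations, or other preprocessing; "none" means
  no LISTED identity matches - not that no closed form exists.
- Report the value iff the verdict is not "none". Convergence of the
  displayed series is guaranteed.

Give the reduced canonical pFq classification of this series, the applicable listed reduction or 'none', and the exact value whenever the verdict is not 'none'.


x = -3/5 here; the reduced form reads 2F1, upper {1/3, 1}, lower {2}, C = 2. Verdict: none (x = -3/5): each listed identity misses the multisets {1/3, 1} ; {2}.

First insight: t_0 = 2 here, and the running product (C = 2, x = -3/5) telescopes to a rising factorial.
Adjacent-term ratio: r(k) = (-3/5) * (k+1/3) (k+1) / [(k+2) (k+1)] - poly over poly, x = (-3/5) from leading terms; C = 2 at k = 0.


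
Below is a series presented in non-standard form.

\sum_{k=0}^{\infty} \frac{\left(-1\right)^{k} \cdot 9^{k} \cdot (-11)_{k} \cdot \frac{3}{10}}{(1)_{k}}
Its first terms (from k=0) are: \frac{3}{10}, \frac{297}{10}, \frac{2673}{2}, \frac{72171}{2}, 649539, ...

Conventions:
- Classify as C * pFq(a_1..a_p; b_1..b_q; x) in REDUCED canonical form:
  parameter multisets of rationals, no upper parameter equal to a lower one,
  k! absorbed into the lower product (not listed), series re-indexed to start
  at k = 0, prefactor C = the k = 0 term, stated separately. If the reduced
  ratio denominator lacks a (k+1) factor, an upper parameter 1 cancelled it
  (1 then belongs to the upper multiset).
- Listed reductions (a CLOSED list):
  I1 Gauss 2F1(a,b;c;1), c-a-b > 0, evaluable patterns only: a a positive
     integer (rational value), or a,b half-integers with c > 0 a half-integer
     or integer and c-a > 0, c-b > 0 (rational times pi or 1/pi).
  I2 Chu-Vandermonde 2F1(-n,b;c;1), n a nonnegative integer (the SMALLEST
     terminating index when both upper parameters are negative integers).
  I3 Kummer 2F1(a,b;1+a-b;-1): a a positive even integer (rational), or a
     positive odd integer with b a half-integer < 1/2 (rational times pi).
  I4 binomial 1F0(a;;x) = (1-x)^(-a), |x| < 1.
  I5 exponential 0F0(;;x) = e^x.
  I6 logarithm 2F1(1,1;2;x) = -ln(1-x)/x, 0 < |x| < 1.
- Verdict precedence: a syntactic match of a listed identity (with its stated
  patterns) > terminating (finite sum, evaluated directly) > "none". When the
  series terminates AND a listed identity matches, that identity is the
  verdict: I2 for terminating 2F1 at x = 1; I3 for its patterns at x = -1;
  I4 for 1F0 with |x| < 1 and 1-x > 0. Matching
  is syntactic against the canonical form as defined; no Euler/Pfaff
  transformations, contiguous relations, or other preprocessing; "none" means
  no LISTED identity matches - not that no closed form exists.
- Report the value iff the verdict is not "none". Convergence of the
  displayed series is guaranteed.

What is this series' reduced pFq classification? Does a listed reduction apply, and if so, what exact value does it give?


Canonical form: C = \frac{3}{10} times 1F0 with upper {-11}, lower {-}, x = -9. Verdict: terminating - the sum ends at index 11 because -11 is a negative integer; exact evaluation follows. Value: 30000000000.

Structural cue: x = -9 and (1)_k (C = 3/10, x = -9) is k! itself.
Ratio: r(k) = -9 * (k-11) / [(k+1)] - rational; roots negated = parameters, x = -9, C = \frac{3}{10}.


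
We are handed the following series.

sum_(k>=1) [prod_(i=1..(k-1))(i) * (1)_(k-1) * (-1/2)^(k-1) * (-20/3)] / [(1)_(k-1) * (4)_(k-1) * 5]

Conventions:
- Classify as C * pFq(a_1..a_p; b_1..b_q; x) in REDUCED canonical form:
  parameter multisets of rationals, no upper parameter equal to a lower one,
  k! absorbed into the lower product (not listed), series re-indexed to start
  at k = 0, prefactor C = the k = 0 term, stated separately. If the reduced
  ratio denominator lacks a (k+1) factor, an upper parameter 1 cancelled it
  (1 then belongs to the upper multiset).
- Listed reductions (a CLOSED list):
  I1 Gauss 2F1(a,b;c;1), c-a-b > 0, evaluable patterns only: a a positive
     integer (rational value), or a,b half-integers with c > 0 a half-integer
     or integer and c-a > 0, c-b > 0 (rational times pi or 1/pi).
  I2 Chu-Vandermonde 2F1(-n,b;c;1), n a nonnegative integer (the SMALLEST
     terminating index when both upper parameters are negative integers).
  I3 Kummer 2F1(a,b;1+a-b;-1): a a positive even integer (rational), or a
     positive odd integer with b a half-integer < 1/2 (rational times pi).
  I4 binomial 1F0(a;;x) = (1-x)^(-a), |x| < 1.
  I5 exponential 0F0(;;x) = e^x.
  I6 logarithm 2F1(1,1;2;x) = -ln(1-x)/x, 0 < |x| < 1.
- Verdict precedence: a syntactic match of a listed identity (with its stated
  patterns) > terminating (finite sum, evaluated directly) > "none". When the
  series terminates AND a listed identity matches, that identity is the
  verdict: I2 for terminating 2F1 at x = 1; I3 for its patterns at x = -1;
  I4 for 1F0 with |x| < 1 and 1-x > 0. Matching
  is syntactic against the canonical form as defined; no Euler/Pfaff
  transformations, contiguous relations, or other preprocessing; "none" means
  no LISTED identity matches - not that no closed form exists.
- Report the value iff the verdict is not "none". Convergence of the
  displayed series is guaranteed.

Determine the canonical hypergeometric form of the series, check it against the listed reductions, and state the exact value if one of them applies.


With C = -4/3: the canonical form is 2F1(1, 1; 4; -1/2). Verdict: none. Every listed pattern misses the 2F1 form at -1/2, upper {1, 1}.

The tell: with t_0 = -4/3, the constant factors (C = -4/3, x = -1/2) combine into one prefactor.
Consecutive-term ratio: r(k) = (-1/2) * (k+1) (k+1) / [(k+4) (k+1)] - rational in k, leading ratio (-1/2); with t_0 = -4/3, classification follows.


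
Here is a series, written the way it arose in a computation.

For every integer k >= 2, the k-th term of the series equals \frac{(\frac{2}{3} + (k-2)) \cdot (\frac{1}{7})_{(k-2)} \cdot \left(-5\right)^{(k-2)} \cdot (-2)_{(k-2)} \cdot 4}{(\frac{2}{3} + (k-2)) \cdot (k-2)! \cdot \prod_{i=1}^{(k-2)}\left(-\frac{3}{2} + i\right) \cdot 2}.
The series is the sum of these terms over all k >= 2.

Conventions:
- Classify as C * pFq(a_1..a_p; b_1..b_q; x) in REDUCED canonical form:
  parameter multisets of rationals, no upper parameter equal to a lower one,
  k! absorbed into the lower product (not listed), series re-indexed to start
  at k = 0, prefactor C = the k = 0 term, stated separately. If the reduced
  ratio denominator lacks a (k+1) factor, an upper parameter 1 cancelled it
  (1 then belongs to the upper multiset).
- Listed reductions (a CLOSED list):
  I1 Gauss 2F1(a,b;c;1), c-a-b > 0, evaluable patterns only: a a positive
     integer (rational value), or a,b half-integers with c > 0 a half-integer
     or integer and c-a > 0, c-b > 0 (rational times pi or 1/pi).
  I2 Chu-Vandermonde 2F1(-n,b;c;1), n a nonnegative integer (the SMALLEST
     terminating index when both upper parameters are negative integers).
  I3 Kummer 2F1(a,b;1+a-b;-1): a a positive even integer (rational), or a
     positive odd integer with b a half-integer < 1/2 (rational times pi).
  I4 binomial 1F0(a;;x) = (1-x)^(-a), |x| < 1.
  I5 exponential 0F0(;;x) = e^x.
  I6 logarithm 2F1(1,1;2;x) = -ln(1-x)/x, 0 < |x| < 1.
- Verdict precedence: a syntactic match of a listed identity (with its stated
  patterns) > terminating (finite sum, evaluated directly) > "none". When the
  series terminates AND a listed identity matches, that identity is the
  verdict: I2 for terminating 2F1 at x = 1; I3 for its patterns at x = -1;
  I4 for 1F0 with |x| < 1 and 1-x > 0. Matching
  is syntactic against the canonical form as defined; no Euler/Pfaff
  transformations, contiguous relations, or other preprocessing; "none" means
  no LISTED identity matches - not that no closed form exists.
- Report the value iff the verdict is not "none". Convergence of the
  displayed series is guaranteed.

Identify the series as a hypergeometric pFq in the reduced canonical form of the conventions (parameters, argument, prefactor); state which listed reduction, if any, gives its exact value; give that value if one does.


The tell: from the first term 2: the constant factors (C = 2) combine into one prefactor.
Term ratio: r(k) = -5 * (k-2) (k+\frac{1}{7}) / [(k-\frac{1}{2}) (k+1)] ; factor over Q: parameters, x = -5, and C = 2.

Canonical form: C = 2 times 2F1 with upper {-2, \frac{1}{7}}, lower {-\frac{1}{2}}, x = -5. Verdict: terminating - no listed pattern fits, but -2 in the upper list cuts the series at k = 2; direct evaluation. Hence: -\frac{1782}{49}.


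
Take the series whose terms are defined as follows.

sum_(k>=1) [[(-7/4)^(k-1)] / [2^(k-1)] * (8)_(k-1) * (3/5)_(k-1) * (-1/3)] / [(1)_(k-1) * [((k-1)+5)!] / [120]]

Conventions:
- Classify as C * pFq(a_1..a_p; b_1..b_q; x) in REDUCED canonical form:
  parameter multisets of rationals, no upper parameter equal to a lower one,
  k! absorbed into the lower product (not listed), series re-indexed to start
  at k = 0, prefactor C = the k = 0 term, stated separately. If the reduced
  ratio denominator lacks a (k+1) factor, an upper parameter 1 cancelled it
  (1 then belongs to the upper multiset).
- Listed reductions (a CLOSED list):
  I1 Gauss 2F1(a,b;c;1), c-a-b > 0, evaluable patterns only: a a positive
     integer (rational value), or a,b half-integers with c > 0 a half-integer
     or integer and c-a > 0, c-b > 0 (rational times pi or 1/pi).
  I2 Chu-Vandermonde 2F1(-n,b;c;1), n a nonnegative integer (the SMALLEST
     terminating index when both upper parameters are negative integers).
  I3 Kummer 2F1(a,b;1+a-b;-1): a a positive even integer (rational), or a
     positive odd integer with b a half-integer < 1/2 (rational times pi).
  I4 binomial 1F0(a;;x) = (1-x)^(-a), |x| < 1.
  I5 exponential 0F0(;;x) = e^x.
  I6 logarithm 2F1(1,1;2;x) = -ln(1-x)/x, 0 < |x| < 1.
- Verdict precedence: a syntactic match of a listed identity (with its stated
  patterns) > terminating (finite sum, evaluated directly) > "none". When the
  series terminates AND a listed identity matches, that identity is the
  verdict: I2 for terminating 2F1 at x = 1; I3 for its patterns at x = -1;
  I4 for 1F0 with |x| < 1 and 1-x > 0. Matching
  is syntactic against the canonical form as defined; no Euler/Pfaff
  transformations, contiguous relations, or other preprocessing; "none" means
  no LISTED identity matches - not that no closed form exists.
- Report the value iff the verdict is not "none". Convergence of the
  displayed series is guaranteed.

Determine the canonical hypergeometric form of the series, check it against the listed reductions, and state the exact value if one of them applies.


x = -7/8 here; the reduced form reads 2F1, upper {3/5, 8}, lower {6}, C = -1/3. Verdict: none here - no I1-I6 shape fits x = -7/8 with lower {6}.

First insight: with t_0 = -1/3, (1)_k (prefactor -1/3) is k! itself.
Term ratio: r(k) = (-7/8) * (k+3/5) (k+8) / [(k+6) (k+1)] ; factor over Q: parameters, x = (-7/8), and C = -1/3.


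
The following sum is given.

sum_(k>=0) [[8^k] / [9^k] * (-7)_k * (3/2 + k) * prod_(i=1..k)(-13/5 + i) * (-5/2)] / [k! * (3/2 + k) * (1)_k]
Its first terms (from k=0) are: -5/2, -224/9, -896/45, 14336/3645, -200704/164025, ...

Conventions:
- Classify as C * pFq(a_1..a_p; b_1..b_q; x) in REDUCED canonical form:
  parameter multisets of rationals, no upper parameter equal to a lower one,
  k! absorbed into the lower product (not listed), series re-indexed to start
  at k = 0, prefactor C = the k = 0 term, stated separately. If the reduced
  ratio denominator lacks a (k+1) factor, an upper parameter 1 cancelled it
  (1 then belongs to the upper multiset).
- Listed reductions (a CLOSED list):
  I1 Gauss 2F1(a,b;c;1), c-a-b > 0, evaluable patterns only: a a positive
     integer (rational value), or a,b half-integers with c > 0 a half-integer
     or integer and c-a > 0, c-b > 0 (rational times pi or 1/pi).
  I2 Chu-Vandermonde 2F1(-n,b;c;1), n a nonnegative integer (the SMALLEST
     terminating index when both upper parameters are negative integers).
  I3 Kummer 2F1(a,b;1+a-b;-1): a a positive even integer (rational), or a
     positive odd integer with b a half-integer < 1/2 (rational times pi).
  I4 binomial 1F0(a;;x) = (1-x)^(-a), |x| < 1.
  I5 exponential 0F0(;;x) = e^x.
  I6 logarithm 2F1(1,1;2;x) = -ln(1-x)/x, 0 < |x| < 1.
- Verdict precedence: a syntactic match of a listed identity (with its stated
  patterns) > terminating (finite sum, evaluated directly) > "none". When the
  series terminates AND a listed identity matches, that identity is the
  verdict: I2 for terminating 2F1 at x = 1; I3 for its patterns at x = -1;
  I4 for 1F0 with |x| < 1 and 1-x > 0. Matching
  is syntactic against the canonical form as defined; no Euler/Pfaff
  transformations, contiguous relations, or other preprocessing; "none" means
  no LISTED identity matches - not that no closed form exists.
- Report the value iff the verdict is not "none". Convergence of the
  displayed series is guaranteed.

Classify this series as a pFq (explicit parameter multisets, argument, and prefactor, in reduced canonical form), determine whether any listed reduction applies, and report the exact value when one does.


Classification (C = -5/2): 2F1 with upper {-7, -8/5}, lower {1}, argument x = 8/9. Verdict: terminating. With -7 upstairs the series is a 8-term polynomial sum; evaluated term by term. Exact value: -33126327251993/747338906250.

Structural cue: t_0 = -5/2 here, and the two geometric factors (C = -5/2, x = 8/9) combine into one argument.
Term ratio: r(k) = (8/9) * (k-7) (k-8/5) / [(k+1) (k+1)] ; factor over Q: parameters, x = (8/9), and C = -5/2.


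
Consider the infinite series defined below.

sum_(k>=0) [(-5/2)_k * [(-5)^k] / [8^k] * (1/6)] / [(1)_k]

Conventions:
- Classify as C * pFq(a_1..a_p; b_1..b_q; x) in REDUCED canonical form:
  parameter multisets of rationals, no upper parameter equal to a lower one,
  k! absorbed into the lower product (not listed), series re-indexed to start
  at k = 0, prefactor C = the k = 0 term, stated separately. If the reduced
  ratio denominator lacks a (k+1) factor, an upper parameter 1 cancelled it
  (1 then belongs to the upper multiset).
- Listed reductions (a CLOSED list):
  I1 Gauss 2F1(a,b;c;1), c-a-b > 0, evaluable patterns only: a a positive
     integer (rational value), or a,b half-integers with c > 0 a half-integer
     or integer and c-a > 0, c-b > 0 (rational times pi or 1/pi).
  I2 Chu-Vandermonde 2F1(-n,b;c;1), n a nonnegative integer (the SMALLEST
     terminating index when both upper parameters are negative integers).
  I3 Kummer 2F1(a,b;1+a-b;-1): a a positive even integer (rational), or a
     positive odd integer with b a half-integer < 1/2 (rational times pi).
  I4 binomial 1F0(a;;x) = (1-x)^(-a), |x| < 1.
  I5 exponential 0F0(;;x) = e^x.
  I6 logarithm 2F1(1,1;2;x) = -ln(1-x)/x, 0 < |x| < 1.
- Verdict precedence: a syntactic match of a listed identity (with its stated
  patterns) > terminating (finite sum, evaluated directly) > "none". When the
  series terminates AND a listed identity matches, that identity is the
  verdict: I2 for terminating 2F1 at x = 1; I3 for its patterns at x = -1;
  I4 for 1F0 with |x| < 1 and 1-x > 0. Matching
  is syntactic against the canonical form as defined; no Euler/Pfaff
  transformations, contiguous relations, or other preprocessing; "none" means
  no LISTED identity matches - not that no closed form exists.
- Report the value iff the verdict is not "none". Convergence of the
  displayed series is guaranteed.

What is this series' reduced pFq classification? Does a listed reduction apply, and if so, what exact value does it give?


Canonical form: C = 1/6 times 1F0 with upper {-5/2}, lower {-}, x = -5/8. Verdict: this is binomial (I4) (the 1F0 binomial series: exponent 5/2, x = -5/8). Exact value: (1/6) * (13/8)^(5/2).

First insight: t_0 = 1/6 here, and (1)_k (C = 1/6, x = -5/8) is k! itself.
Ratio: r(k) = (-5/8) * (k-5/2) / [(k+1)] - rational in k. x = (-5/8); t_0 = 1/6; negate the roots.


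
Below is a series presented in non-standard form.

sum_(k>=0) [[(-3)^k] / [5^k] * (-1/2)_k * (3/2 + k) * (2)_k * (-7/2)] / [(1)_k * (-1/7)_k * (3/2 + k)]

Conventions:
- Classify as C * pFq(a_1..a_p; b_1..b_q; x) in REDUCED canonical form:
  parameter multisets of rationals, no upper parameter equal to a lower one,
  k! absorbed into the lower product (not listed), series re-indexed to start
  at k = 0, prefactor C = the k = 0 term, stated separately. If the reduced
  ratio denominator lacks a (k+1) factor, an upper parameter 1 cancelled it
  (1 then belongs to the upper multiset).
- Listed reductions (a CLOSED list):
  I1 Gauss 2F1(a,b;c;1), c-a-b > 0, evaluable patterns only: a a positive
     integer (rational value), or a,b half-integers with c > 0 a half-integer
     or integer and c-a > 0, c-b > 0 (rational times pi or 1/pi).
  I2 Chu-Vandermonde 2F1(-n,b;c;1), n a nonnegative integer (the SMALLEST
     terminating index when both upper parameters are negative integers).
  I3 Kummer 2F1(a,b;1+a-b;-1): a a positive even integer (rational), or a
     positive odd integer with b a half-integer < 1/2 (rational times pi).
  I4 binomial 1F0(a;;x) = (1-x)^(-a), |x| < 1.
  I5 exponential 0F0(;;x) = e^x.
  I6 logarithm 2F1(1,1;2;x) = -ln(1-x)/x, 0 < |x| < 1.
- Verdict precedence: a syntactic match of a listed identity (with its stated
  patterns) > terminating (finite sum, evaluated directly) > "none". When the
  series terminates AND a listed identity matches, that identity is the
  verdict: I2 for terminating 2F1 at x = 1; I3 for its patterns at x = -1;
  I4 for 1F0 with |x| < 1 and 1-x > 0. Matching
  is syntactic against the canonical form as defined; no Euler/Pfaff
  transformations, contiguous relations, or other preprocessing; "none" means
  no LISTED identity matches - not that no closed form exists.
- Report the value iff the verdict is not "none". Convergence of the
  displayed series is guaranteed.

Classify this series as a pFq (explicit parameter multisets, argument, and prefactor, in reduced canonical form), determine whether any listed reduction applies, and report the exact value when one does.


Reduced: x = -3/5, 2F1, upper = {-1/2, 2}, lower = {-1/7}, C = -7/2. Verdict: no listed reduction: x = -3/5 and upper {-1/2, 2} fail every I1-I6 pattern.

The tell: with t_0 = -7/2, the two geometric factors (prefactor -7/2) combine into one argument.
Adjacent-term ratio: r(k) = (-3/5) * (k-1/2) (k+2) / [(k-1/7) (k+1)] ; factor over Q: parameters, x = (-3/5), and C = -7/2.


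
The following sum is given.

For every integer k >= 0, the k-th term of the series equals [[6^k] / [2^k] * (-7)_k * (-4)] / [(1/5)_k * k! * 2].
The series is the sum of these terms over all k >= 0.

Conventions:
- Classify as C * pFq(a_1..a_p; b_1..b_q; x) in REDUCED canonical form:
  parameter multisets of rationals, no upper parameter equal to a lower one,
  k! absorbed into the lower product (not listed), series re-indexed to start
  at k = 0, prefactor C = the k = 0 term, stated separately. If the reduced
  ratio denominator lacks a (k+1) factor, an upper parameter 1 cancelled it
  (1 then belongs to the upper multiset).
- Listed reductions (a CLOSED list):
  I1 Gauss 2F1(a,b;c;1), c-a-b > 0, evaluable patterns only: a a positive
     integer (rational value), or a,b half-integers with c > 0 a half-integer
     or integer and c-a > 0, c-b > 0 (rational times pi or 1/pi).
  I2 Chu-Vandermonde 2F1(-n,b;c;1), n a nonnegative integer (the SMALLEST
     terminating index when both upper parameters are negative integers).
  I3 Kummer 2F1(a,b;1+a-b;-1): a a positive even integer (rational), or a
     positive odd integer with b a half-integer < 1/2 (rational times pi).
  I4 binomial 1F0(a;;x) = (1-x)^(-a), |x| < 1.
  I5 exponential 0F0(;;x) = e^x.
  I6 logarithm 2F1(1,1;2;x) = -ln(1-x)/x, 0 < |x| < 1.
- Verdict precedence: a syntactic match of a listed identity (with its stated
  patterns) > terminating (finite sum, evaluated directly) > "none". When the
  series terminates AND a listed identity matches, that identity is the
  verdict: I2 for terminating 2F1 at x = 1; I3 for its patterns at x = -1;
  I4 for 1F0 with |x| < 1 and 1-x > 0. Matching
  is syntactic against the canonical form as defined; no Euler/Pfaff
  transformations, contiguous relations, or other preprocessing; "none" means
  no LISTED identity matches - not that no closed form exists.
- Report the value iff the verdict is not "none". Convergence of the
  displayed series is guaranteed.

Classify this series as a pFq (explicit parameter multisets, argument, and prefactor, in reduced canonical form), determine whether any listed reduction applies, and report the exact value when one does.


Key step: x = 3 and the constant factors (C = -2) combine into one prefactor.
Term ratio: r(k) = 3 * (k-7) / [(k+1/5) (k+1)] - poly over poly, x = 3 from leading terms; C = -2 at k = 0.

Classification (C = -2): 1F1 with upper {-7}, lower {1/5}, argument x = 3. Verdict: terminating - upper -7 stops the sum at k = 7; the 8 terms are added exactly. Sum: 18604343/496496.


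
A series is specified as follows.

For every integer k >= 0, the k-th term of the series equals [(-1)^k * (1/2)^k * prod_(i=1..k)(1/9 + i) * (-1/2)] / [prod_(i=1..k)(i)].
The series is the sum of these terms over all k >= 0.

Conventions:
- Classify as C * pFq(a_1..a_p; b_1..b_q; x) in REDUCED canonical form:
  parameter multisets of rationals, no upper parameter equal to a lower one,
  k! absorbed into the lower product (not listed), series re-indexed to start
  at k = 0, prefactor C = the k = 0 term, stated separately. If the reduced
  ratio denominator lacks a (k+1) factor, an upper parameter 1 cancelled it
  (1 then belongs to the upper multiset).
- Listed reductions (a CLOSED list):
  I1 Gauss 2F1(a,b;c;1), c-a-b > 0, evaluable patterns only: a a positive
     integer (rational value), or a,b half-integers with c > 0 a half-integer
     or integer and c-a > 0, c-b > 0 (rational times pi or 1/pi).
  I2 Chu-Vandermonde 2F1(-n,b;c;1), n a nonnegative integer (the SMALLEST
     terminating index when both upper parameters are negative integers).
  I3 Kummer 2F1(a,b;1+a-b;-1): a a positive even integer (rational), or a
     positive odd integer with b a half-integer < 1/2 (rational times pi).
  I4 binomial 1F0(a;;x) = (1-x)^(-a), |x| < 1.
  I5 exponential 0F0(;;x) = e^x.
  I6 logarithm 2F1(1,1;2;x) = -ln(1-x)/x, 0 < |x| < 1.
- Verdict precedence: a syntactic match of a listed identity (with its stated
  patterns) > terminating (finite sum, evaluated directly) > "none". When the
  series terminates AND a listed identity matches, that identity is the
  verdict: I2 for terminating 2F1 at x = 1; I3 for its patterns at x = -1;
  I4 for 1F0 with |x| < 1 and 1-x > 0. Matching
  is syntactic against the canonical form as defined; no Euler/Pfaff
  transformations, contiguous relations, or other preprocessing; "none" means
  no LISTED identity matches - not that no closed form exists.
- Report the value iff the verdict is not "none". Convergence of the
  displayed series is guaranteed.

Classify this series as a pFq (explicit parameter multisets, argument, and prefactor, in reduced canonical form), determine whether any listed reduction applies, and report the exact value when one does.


The tell: t_0 being -1/2, the running product (prefactor -1/2) telescopes to a rising factorial.
Ratio: r(k) = (-1/2) * (k+10/9) / [(k+1)] ; factor over Q: parameters, x = (-1/2), and C = -1/2.

Prefactor -1/2, argument -1/2: 1F0 with upper {10/9} over lower {-}. Verdict: the I4 binomial reduction fires (the 1F0 binomial series: exponent -10/9, x = -1/2). Hence: (-1/2) * (3/2)^(-10/9).


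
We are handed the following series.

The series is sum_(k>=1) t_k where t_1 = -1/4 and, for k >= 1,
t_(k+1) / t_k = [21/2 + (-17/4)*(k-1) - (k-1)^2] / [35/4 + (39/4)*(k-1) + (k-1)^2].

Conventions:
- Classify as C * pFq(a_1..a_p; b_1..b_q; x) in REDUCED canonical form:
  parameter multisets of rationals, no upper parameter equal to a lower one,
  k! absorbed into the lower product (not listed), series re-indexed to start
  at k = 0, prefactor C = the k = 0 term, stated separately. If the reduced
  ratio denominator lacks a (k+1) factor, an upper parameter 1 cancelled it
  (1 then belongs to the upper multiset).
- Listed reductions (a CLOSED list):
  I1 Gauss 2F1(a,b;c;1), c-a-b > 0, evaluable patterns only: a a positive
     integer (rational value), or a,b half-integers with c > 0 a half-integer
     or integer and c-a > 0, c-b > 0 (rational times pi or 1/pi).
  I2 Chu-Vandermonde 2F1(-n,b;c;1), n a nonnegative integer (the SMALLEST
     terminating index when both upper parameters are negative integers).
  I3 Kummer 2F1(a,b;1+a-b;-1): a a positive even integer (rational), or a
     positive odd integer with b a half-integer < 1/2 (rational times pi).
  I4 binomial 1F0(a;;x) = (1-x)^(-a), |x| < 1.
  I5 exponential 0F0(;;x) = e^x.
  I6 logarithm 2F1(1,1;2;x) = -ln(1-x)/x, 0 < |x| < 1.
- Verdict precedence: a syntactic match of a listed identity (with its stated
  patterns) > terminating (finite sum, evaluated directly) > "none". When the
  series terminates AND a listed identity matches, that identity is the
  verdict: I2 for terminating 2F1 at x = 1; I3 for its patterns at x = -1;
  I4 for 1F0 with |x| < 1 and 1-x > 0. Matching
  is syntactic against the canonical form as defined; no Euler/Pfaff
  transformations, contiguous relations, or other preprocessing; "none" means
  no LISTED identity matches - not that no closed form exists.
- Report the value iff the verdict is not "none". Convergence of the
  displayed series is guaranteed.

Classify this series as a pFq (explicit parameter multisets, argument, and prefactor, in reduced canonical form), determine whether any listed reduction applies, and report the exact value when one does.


Prefactor -1/4, argument -1: 2F1 with upper {-7/4, 6} over lower {35/4}. Verdict: Kummer's theorem (I3) fires (x = -1; c = 35/4 equals 1+a-b for upper {-7/4, 6}: listed pattern). Exact value: -6417/10240.

Key observation: with t_0 = -1/4, roots of the ratio polynomials (C = -1/4) are the negated parameters.
Ratio: r(k) = (-1) * (k-7/4) (k+6) / [(k+35/4) (k+1)] - poly over poly, x = (-1) from leading terms; C = -1/4 at k = 0.
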